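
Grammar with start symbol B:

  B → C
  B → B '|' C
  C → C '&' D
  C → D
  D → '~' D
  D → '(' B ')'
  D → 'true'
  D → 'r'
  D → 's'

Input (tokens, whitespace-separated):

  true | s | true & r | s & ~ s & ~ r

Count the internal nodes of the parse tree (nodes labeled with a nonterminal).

20

[B [B [B [B [C [D true]]] | [C [D s]]] | [C [C [D true]] & [D r]]] | [C [C [C [D s]] & [D ~ [D s]]] & [D ~ [D r]]]]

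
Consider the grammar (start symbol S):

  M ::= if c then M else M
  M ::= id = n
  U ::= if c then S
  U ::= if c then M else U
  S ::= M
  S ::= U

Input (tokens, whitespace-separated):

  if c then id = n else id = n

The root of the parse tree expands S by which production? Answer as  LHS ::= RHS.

[S [M if c then [M id = n] else [M id = n]]]

S ::= M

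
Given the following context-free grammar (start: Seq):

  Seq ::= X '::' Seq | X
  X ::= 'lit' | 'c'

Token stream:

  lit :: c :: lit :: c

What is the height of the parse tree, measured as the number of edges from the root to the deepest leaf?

[Seq [X lit] :: [Seq [X c] :: [Seq [X lit] :: [Seq [X c]]]]]

5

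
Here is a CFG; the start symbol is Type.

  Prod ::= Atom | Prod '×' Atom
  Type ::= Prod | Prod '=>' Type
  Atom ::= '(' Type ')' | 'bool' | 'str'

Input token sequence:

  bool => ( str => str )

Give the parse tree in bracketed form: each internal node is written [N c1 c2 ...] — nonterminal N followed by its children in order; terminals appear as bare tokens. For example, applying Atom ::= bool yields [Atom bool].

Type
Prod => Type
Atom => Type
bool => Type
bool => Prod
bool => Atom
bool => ( Type )
bool => ( Prod => Type )
bool => ( Atom => Type )
bool => ( str => Type )
bool => ( str => Prod )
bool => ( str => Atom )
bool => ( str => str )

[Type [Prod [Atom bool]] => [Type [Prod [Atom ( [Type [Prod [Atom str]] => [Type [Prod [Atom str]]]] )]]]]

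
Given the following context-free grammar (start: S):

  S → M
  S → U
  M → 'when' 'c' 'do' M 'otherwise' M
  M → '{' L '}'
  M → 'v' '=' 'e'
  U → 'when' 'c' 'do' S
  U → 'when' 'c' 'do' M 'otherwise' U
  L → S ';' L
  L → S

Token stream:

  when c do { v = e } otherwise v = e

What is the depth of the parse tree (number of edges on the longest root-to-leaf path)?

[S [M when c do [M { [L [S [M v = e]]] }] otherwise [M v = e]]]

6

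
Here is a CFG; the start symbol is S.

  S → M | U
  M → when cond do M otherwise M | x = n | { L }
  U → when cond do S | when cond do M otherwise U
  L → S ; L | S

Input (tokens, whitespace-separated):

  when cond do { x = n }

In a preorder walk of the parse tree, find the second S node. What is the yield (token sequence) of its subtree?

[S [U when cond do [S [M { [L [S [M x = n]]] }]]]]

{ x = n }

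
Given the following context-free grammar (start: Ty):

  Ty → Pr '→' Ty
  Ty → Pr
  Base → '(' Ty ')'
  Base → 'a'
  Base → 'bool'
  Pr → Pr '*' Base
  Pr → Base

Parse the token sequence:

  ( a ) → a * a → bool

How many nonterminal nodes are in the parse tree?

14

[Ty [Pr [Base ( [Ty [Pr [Base a]]] )]] → [Ty [Pr [Pr [Base a]] * [Base a]] → [Ty [Pr [Base bool]]]]]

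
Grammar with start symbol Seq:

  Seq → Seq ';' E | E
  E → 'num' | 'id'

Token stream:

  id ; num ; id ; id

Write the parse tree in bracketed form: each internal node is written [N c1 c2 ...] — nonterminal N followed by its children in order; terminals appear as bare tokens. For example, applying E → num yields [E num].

[Seq [Seq [Seq [Seq [E id]] ; [E num]] ; [E id]] ; [E id]]

Seq
Seq ; E
Seq ; E ; E
Seq ; E ; E ; E
E ; E ; E ; E
id ; E ; E ; E
id ; num ; E ; E
id ; num ; id ; E
id ; num ; id ; id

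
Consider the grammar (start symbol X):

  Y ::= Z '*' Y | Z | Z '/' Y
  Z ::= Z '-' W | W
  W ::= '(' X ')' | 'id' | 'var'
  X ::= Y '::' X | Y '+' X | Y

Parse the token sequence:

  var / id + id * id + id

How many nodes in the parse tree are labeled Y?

5

[X [Y [Z [W var]] / [Y [Z [W id]]]] + [X [Y [Z [W id]] * [Y [Z [W id]]]] + [X [Y [Z [W id]]]]]]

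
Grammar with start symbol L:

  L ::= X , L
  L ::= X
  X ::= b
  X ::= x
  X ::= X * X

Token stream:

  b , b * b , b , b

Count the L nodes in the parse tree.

4

[L [X b] , [L [X [X b] * [X b]] , [L [X b] , [L [X b]]]]]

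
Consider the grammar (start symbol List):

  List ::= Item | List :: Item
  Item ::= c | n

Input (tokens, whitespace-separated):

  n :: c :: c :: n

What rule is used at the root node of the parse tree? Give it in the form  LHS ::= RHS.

[List [List [List [List [Item n]] :: [Item c]] :: [Item c]] :: [Item n]]

List ::= List :: Item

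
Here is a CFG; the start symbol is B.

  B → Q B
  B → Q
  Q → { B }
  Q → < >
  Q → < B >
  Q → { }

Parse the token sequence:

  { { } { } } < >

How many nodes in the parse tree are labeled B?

[B [Q { [B [Q { }] [B [Q { }]]] }] [B [Q < >]]]

4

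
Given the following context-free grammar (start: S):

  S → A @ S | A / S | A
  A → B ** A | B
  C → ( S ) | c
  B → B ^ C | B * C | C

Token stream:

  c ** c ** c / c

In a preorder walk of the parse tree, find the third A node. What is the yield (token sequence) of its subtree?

c

[S [A [B [C c]] ** [A [B [C c]] ** [A [B [C c]]]]] / [S [A [B [C c]]]]]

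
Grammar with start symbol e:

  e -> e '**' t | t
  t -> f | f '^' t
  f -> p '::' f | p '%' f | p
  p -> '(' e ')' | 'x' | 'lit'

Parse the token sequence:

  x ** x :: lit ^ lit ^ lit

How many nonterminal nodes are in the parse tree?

16

[e [e [t [f [p x]]]] ** [t [f [p x] :: [f [p lit]]] ^ [t [f [p lit]] ^ [t [f [p lit]]]]]]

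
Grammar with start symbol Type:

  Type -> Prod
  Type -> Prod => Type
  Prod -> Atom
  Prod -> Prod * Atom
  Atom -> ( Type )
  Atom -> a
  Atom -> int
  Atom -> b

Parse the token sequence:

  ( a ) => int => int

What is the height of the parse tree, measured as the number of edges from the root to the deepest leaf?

[Type [Prod [Atom ( [Type [Prod [Atom a]]] )]] => [Type [Prod [Atom int]] => [Type [Prod [Atom int]]]]]

6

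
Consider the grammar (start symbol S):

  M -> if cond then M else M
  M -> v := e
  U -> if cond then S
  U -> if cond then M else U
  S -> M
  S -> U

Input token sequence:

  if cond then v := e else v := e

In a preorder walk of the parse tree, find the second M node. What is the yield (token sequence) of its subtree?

[S [M if cond then [M v := e] else [M v := e]]]

v := e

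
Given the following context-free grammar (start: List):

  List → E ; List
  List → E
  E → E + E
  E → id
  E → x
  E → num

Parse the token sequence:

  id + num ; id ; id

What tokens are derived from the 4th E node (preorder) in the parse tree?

[List [E [E id] + [E num]] ; [List [E id] ; [List [E id]]]]

id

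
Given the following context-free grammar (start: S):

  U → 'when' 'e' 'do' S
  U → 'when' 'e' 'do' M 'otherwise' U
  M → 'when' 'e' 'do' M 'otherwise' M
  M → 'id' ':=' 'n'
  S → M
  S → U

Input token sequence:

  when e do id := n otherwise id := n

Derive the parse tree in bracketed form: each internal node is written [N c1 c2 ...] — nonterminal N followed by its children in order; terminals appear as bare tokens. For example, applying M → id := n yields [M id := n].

S
M
when e do M otherwise M
when e do id := n otherwise M
when e do id := n otherwise id := n

[S [M when e do [M id := n] otherwise [M id := n]]]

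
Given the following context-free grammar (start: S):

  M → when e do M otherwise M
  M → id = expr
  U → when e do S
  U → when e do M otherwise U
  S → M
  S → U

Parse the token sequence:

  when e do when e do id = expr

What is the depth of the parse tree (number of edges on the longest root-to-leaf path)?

[S [U when e do [S [U when e do [S [M id = expr]]]]]]

6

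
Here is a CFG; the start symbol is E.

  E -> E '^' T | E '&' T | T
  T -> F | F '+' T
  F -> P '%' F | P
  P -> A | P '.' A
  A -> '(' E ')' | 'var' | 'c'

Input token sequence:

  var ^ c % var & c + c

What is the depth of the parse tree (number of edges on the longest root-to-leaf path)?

7

[E [E [E [T [F [P [A var]]]]] ^ [T [F [P [A c]] % [F [P [A var]]]]]] & [T [F [P [A c]]] + [T [F [P [A c]]]]]]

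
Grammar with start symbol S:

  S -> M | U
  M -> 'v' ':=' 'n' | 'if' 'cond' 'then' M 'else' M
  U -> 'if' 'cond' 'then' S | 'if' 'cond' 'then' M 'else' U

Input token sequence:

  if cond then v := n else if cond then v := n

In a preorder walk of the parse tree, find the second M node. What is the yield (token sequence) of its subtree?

v := n

[S [U if cond then [M v := n] else [U if cond then [S [M v := n]]]]]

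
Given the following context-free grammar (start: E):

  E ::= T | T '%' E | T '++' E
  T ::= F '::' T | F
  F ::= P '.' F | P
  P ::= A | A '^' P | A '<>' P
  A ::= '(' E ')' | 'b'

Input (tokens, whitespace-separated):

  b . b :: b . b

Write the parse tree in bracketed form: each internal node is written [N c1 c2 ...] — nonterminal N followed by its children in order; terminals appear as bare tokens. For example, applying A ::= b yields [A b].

[E [T [F [P [A b]] . [F [P [A b]]]] :: [T [F [P [A b]] . [F [P [A b]]]]]]]

E
T
F :: T
P . F :: T
A . F :: T
b . F :: T
b . P :: T
b . A :: T
b . b :: T
b . b :: F
b . b :: P . F
b . b :: A . F
b . b :: b . F
b . b :: b . P
b . b :: b . A
b . b :: b . b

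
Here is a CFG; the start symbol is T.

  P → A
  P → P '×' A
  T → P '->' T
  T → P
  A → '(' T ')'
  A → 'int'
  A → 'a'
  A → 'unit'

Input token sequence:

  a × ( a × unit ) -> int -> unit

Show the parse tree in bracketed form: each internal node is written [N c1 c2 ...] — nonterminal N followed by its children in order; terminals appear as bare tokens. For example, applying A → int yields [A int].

T
P -> T
P × A -> T
A × A -> T
a × A -> T
a × ( T ) -> T
a × ( P ) -> T
a × ( P × A ) -> T
a × ( A × A ) -> T
a × ( a × A ) -> T
a × ( a × unit ) -> T
a × ( a × unit ) -> P -> T
a × ( a × unit ) -> A -> T
a × ( a × unit ) -> int -> T
a × ( a × unit ) -> int -> P
a × ( a × unit ) -> int -> A
a × ( a × unit ) -> int -> unit

[T [P [P [A a]] × [A ( [T [P [P [A a]] × [A unit]]] )]] -> [T [P [A int]] -> [T [P [A unit]]]]]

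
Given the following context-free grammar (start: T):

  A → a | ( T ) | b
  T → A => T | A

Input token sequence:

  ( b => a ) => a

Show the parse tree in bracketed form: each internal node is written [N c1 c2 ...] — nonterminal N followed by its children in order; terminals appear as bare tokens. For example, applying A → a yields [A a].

T
A => T
( T ) => T
( A => T ) => T
( b => T ) => T
( b => A ) => T
( b => a ) => T
( b => a ) => A
( b => a ) => a

[T [A ( [T [A b] => [T [A a]]] )] => [T [A a]]]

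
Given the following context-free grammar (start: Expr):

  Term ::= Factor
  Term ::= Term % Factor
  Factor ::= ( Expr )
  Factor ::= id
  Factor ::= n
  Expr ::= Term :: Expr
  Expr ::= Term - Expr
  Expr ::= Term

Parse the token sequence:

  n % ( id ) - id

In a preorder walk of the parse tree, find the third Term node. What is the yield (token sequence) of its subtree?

[Expr [Term [Term [Factor n]] % [Factor ( [Expr [Term [Factor id]]] )]] - [Expr [Term [Factor id]]]]

id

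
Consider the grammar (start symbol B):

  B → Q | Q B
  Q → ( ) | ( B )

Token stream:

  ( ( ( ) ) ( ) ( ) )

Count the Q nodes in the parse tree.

5

[B [Q ( [B [Q ( [B [Q ( )]] )] [B [Q ( )] [B [Q ( )]]]] )]]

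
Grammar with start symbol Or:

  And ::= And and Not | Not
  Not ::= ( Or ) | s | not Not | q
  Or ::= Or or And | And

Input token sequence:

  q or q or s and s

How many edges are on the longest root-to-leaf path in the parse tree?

5

[Or [Or [Or [And [Not q]]] or [And [Not q]]] or [And [And [Not s]] and [Not s]]]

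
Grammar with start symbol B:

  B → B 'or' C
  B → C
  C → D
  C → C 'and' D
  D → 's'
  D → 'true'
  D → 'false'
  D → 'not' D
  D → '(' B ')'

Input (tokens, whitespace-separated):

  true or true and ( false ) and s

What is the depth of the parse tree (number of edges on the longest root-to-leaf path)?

7

[B [B [C [D true]]] or [C [C [C [D true]] and [D ( [B [C [D false]]] )]] and [D s]]]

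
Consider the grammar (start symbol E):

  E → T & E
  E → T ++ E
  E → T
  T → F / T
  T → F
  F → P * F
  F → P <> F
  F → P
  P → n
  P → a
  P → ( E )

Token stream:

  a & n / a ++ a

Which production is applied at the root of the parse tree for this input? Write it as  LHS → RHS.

E → T & E

[E [T [F [P a]]] & [E [T [F [P n]] / [T [F [P a]]]] ++ [E [T [F [P a]]]]]]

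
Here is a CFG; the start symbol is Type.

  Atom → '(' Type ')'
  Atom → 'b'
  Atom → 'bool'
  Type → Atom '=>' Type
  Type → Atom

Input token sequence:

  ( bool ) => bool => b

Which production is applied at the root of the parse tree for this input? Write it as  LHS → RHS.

[Type [Atom ( [Type [Atom bool]] )] => [Type [Atom bool] => [Type [Atom b]]]]

Type → Atom '=>' Type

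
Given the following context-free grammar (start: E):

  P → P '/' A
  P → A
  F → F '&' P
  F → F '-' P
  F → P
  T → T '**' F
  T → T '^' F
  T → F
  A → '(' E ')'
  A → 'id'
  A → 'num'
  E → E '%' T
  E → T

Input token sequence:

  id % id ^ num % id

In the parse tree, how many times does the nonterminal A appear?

[E [E [E [T [F [P [A id]]]]] % [T [T [F [P [A id]]]] ^ [F [P [A num]]]]] % [T [F [P [A id]]]]]

4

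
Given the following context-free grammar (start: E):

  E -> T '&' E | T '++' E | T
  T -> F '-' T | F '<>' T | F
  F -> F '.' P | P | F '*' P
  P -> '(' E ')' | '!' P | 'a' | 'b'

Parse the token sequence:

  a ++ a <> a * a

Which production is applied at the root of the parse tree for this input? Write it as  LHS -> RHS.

E -> T '++' E

[E [T [F [P a]]] ++ [E [T [F [P a]] <> [T [F [F [P a]] * [P a]]]]]]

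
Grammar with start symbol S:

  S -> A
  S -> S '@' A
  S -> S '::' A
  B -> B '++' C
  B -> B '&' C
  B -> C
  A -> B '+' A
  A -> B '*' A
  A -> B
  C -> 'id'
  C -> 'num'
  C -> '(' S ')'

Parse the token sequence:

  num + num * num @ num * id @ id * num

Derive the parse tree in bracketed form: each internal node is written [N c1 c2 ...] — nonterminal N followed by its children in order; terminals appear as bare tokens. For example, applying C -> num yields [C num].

[S [S [S [A [B [C num]] + [A [B [C num]] * [A [B [C num]]]]]] @ [A [B [C num]] * [A [B [C id]]]]] @ [A [B [C id]] * [A [B [C num]]]]]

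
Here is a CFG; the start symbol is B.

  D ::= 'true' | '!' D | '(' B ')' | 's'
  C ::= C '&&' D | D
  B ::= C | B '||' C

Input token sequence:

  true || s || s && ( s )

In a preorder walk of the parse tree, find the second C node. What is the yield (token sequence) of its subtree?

[B [B [B [C [D true]]] || [C [D s]]] || [C [C [D s]] && [D ( [B [C [D s]]] )]]]

s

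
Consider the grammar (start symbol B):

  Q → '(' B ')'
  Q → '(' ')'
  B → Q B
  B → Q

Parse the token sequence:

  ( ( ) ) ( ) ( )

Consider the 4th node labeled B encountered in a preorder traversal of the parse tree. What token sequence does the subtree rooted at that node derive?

( )

[B [Q ( [B [Q ( )]] )] [B [Q ( )] [B [Q ( )]]]]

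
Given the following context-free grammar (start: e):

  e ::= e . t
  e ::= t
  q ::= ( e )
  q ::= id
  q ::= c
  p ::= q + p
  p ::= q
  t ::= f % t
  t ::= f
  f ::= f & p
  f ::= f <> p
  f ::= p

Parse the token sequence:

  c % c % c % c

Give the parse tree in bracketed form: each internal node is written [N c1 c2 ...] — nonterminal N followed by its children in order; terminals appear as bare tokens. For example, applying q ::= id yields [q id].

e
t
f % t
p % t
q % t
c % t
c % f % t
c % p % t
c % q % t
c % c % t
c % c % f % t
c % c % p % t
c % c % q % t
c % c % c % t
c % c % c % f
c % c % c % p
c % c % c % q
c % c % c % c

[e [t [f [p [q c]]] % [t [f [p [q c]]] % [t [f [p [q c]]] % [t [f [p [q c]]]]]]]]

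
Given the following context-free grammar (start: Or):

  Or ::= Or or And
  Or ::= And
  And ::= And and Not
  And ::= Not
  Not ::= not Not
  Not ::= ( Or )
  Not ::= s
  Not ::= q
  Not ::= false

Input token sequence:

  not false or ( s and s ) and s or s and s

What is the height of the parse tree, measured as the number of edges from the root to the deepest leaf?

9

[Or [Or [Or [And [Not not [Not false]]]] or [And [And [Not ( [Or [And [And [Not s]] and [Not s]]] )]] and [Not s]]] or [And [And [Not s]] and [Not s]]]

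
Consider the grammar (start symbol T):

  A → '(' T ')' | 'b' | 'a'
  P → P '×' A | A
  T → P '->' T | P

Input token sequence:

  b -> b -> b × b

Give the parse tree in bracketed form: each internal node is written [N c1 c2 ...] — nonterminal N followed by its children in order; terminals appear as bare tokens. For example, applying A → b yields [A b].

T
P -> T
A -> T
b -> T
b -> P -> T
b -> A -> T
b -> b -> T
b -> b -> P
b -> b -> P × A
b -> b -> A × A
b -> b -> b × A
b -> b -> b × b

[T [P [A b]] -> [T [P [A b]] -> [T [P [P [A b]] × [A b]]]]]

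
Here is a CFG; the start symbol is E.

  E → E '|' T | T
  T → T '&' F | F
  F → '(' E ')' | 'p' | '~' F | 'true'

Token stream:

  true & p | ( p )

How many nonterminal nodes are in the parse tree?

11

[E [E [T [T [F true]] & [F p]]] | [T [F ( [E [T [F p]]] )]]]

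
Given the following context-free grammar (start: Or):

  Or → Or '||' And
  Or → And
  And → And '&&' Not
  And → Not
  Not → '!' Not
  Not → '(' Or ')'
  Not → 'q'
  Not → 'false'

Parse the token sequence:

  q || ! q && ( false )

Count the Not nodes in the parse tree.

[Or [Or [And [Not q]]] || [And [And [Not ! [Not q]]] && [Not ( [Or [And [Not false]]] )]]]

5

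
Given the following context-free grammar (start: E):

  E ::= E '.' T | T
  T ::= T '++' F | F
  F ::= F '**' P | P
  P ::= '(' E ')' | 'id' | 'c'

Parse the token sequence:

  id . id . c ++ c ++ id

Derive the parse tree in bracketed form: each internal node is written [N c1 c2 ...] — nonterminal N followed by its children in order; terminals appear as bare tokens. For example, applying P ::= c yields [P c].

E
E . T
E . T . T
T . T . T
F . T . T
P . T . T
id . T . T
id . F . T
id . P . T
id . id . T
id . id . T ++ F
id . id . T ++ F ++ F
id . id . F ++ F ++ F
id . id . P ++ F ++ F
id . id . c ++ F ++ F
id . id . c ++ P ++ F
id . id . c ++ c ++ F
id . id . c ++ c ++ P
id . id . c ++ c ++ id

[E [E [E [T [F [P id]]]] . [T [F [P id]]]] . [T [T [T [F [P c]]] ++ [F [P c]]] ++ [F [P id]]]]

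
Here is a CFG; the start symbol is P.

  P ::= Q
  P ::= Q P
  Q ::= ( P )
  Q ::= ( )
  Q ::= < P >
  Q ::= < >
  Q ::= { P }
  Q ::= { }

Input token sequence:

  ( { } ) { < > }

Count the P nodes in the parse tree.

[P [Q ( [P [Q { }]] )] [P [Q { [P [Q < >]] }]]]

4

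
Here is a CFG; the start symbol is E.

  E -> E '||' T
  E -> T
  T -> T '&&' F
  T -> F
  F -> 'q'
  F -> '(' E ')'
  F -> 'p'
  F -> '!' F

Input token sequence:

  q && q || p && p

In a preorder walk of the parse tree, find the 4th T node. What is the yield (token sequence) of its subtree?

[E [E [T [T [F q]] && [F q]]] || [T [T [F p]] && [F p]]]

p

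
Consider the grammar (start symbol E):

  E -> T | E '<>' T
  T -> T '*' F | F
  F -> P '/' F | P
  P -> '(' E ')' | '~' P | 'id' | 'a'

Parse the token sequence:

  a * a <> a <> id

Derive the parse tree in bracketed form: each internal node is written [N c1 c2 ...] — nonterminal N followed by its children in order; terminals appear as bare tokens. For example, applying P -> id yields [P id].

[E [E [E [T [T [F [P a]]] * [F [P a]]]] <> [T [F [P a]]]] <> [T [F [P id]]]]

E
E <> T
E <> T <> T
T <> T <> T
T * F <> T <> T
F * F <> T <> T
P * F <> T <> T
a * F <> T <> T
a * P <> T <> T
a * a <> T <> T
a * a <> F <> T
a * a <> P <> T
a * a <> a <> T
a * a <> a <> F
a * a <> a <> P
a * a <> a <> id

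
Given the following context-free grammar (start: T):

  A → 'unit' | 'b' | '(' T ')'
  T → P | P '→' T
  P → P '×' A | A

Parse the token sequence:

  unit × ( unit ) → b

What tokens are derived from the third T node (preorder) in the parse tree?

[T [P [P [A unit]] × [A ( [T [P [A unit]]] )]] → [T [P [A b]]]]

b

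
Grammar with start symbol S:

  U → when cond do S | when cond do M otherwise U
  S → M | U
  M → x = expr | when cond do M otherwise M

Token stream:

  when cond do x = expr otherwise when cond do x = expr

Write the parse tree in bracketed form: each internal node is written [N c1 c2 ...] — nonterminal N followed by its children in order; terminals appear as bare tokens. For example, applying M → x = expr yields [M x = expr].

[S [U when cond do [M x = expr] otherwise [U when cond do [S [M x = expr]]]]]

S
U
when cond do M otherwise U
when cond do x = expr otherwise U
when cond do x = expr otherwise when cond do S
when cond do x = expr otherwise when cond do M
when cond do x = expr otherwise when cond do x = expr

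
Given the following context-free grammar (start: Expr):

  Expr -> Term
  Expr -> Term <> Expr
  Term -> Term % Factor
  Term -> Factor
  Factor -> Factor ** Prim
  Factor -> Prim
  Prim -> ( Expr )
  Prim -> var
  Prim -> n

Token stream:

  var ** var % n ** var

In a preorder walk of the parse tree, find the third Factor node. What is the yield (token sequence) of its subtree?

[Expr [Term [Term [Factor [Factor [Prim var]] ** [Prim var]]] % [Factor [Factor [Prim n]] ** [Prim var]]]]

n ** var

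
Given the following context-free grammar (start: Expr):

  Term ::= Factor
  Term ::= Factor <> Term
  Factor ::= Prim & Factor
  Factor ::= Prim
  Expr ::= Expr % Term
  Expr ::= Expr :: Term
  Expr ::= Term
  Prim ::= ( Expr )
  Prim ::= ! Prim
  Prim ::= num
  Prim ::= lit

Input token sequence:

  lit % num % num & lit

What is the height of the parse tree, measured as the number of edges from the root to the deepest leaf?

6

[Expr [Expr [Expr [Term [Factor [Prim lit]]]] % [Term [Factor [Prim num]]]] % [Term [Factor [Prim num] & [Factor [Prim lit]]]]]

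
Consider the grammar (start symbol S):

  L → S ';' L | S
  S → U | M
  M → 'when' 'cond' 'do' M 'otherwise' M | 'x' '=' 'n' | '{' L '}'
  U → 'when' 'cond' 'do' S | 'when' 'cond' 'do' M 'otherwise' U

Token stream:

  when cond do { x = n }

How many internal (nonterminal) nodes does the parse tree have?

7

[S [U when cond do [S [M { [L [S [M x = n]]] }]]]]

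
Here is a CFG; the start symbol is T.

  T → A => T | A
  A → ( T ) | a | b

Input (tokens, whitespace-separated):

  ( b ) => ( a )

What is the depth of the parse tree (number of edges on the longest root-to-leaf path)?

5

[T [A ( [T [A b]] )] => [T [A ( [T [A a]] )]]]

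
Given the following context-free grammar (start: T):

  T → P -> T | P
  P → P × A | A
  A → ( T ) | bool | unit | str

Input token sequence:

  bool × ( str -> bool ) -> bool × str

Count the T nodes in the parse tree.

4

[T [P [P [A bool]] × [A ( [T [P [A str]] -> [T [P [A bool]]]] )]] -> [T [P [P [A bool]] × [A str]]]]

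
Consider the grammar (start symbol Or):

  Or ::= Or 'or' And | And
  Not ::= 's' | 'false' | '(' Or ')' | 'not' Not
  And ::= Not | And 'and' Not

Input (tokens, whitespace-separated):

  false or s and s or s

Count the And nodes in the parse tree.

[Or [Or [Or [And [Not false]]] or [And [And [Not s]] and [Not s]]] or [And [Not s]]]

4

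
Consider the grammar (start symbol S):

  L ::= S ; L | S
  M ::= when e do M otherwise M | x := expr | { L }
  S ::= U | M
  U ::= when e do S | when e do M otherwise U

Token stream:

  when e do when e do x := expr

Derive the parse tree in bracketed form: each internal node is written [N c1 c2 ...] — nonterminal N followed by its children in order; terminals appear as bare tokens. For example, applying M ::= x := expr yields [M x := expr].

[S [U when e do [S [U when e do [S [M x := expr]]]]]]

S
U
when e do S
when e do U
when e do when e do S
when e do when e do M
when e do when e do x := expr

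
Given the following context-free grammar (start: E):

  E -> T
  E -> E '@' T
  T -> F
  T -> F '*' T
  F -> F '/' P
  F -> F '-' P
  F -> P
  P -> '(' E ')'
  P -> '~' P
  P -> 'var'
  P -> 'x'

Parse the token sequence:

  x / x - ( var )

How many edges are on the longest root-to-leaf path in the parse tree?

8

[E [T [F [F [F [P x]] / [P x]] - [P ( [E [T [F [P var]]]] )]]]]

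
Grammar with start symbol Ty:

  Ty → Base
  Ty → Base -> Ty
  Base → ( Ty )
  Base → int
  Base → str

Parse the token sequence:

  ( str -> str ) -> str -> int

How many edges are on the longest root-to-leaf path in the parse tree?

[Ty [Base ( [Ty [Base str] -> [Ty [Base str]]] )] -> [Ty [Base str] -> [Ty [Base int]]]]

5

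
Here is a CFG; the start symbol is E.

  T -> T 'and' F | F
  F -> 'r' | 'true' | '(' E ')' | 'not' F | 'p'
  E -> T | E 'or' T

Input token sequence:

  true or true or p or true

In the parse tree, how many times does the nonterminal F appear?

[E [E [E [E [T [F true]]] or [T [F true]]] or [T [F p]]] or [T [F true]]]

4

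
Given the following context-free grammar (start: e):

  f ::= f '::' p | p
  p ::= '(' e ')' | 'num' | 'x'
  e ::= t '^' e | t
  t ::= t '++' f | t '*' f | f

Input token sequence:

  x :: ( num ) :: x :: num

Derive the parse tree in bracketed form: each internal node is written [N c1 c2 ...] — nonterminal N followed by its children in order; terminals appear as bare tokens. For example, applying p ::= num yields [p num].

e
t
f
f :: p
f :: p :: p
f :: p :: p :: p
p :: p :: p :: p
x :: p :: p :: p
x :: ( e ) :: p :: p
x :: ( t ) :: p :: p
x :: ( f ) :: p :: p
x :: ( p ) :: p :: p
x :: ( num ) :: p :: p
x :: ( num ) :: x :: p
x :: ( num ) :: x :: num

[e [t [f [f [f [f [p x]] :: [p ( [e [t [f [p num]]]] )]] :: [p x]] :: [p num]]]]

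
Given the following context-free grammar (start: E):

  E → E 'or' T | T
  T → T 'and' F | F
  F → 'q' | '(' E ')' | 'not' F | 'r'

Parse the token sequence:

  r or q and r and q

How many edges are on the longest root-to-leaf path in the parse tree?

5

[E [E [T [F r]]] or [T [T [T [F q]] and [F r]] and [F q]]]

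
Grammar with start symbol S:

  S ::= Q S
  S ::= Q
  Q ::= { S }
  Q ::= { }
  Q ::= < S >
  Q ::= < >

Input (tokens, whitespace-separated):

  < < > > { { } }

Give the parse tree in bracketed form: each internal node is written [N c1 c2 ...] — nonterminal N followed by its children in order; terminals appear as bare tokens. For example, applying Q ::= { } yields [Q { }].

[S [Q < [S [Q < >]] >] [S [Q { [S [Q { }]] }]]]

S
Q S
< S > S
< Q > S
< < > > S
< < > > Q
< < > > { S }
< < > > { Q }
< < > > { { } }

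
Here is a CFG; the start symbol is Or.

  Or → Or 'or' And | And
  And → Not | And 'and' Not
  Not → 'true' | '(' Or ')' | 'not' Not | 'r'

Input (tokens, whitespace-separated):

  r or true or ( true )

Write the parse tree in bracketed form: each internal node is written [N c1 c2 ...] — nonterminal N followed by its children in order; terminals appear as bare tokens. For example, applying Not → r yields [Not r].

Or
Or or And
Or or And or And
And or And or And
Not or And or And
r or And or And
r or Not or And
r or true or And
r or true or Not
r or true or ( Or )
r or true or ( And )
r or true or ( Not )
r or true or ( true )

[Or [Or [Or [And [Not r]]] or [And [Not true]]] or [And [Not ( [Or [And [Not true]]] )]]]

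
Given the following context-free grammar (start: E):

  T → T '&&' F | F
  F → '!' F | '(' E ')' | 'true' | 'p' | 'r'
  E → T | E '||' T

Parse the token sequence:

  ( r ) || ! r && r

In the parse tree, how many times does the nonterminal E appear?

3

[E [E [T [F ( [E [T [F r]]] )]]] || [T [T [F ! [F r]]] && [F r]]]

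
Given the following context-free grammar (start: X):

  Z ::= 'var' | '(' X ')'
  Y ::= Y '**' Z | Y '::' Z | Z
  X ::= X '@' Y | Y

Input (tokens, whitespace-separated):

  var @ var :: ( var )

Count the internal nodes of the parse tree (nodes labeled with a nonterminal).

[X [X [Y [Z var]]] @ [Y [Y [Z var]] :: [Z ( [X [Y [Z var]]] )]]]

11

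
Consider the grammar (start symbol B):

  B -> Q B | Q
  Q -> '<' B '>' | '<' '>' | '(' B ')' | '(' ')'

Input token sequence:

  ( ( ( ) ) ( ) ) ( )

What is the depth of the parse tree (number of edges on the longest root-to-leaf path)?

[B [Q ( [B [Q ( [B [Q ( )]] )] [B [Q ( )]]] )] [B [Q ( )]]]

6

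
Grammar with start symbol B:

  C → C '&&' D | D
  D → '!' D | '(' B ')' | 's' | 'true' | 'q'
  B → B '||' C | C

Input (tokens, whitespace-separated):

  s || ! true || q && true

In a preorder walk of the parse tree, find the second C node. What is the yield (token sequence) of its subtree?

! true

[B [B [B [C [D s]]] || [C [D ! [D true]]]] || [C [C [D q]] && [D true]]]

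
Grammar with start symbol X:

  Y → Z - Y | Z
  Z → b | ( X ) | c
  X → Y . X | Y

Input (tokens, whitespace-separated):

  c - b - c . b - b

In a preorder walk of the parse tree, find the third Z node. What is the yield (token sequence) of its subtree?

[X [Y [Z c] - [Y [Z b] - [Y [Z c]]]] . [X [Y [Z b] - [Y [Z b]]]]]

c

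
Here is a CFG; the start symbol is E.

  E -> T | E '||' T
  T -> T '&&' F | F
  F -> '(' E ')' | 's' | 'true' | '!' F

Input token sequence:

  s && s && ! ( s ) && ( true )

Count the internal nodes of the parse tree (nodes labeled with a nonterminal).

16

[E [T [T [T [T [F s]] && [F s]] && [F ! [F ( [E [T [F s]]] )]]] && [F ( [E [T [F true]]] )]]]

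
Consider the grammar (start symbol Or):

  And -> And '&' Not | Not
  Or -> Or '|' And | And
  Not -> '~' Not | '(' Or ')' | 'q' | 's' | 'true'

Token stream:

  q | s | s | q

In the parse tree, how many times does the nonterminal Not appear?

[Or [Or [Or [Or [And [Not q]]] | [And [Not s]]] | [And [Not s]]] | [And [Not q]]]

4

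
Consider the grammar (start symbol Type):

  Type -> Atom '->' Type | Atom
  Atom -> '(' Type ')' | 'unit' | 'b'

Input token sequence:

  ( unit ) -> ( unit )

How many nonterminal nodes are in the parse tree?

8

[Type [Atom ( [Type [Atom unit]] )] -> [Type [Atom ( [Type [Atom unit]] )]]]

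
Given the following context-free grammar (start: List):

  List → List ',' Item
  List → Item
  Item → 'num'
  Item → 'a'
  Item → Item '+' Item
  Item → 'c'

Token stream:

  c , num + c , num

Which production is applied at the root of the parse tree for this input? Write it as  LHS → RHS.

[List [List [List [Item c]] , [Item [Item num] + [Item c]]] , [Item num]]

List → List ',' Item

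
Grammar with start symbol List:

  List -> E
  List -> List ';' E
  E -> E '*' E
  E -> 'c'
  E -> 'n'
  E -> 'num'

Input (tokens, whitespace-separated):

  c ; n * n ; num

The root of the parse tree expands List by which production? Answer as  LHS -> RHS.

List -> List ';' E

[List [List [List [E c]] ; [E [E n] * [E n]]] ; [E num]]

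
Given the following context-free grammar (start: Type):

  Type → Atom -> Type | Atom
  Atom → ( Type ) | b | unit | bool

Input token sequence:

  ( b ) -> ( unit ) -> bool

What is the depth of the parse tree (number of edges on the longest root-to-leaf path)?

[Type [Atom ( [Type [Atom b]] )] -> [Type [Atom ( [Type [Atom unit]] )] -> [Type [Atom bool]]]]

5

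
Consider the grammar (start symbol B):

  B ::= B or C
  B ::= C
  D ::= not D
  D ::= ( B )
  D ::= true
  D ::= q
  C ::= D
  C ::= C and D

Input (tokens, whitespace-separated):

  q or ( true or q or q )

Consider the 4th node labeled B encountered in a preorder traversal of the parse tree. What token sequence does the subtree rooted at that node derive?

true or q

[B [B [C [D q]]] or [C [D ( [B [B [B [C [D true]]] or [C [D q]]] or [C [D q]]] )]]]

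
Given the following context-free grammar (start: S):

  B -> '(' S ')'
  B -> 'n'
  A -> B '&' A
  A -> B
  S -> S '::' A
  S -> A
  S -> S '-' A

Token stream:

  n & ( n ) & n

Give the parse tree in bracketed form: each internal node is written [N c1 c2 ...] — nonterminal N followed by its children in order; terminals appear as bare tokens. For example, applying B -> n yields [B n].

[S [A [B n] & [A [B ( [S [A [B n]]] )] & [A [B n]]]]]

S
A
B & A
n & A
n & B & A
n & ( S ) & A
n & ( A ) & A
n & ( B ) & A
n & ( n ) & A
n & ( n ) & B
n & ( n ) & n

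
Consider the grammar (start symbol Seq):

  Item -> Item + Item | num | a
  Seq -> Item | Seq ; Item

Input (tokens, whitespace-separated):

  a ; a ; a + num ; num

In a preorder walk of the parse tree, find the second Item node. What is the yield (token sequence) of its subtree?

a

[Seq [Seq [Seq [Seq [Item a]] ; [Item a]] ; [Item [Item a] + [Item num]]] ; [Item num]]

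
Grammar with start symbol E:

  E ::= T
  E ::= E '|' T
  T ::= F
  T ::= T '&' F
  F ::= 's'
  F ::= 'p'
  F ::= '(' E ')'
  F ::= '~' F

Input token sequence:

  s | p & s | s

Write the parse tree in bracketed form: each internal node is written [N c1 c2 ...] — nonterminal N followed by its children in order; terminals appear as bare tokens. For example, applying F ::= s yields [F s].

E
E | T
E | T | T
T | T | T
F | T | T
s | T | T
s | T & F | T
s | F & F | T
s | p & F | T
s | p & s | T
s | p & s | F
s | p & s | s

[E [E [E [T [F s]]] | [T [T [F p]] & [F s]]] | [T [F s]]]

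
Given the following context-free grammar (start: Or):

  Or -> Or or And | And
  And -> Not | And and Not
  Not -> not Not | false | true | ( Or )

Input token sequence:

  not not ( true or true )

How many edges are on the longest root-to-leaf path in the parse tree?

[Or [And [Not not [Not not [Not ( [Or [Or [And [Not true]]] or [And [Not true]]] )]]]]]

9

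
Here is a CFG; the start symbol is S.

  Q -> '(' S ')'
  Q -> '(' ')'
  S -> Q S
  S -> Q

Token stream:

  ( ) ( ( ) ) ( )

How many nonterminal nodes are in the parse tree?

[S [Q ( )] [S [Q ( [S [Q ( )]] )] [S [Q ( )]]]]

8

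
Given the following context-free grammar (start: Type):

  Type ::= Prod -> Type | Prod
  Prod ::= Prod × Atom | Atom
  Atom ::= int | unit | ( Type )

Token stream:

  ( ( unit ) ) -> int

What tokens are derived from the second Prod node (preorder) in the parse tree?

( unit )

[Type [Prod [Atom ( [Type [Prod [Atom ( [Type [Prod [Atom unit]]] )]]] )]] -> [Type [Prod [Atom int]]]]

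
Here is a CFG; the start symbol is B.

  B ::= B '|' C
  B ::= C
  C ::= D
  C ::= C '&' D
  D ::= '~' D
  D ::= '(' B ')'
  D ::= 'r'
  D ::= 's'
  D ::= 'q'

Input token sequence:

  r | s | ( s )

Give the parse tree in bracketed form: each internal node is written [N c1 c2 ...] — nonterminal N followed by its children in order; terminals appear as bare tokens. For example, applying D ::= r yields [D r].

B
B | C
B | C | C
C | C | C
D | C | C
r | C | C
r | D | C
r | s | C
r | s | D
r | s | ( B )
r | s | ( C )
r | s | ( D )
r | s | ( s )

[B [B [B [C [D r]]] | [C [D s]]] | [C [D ( [B [C [D s]]] )]]]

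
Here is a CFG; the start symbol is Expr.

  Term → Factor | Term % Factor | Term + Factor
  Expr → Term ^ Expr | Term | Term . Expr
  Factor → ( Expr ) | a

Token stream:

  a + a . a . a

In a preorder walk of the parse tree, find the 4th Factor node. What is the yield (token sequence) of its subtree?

[Expr [Term [Term [Factor a]] + [Factor a]] . [Expr [Term [Factor a]] . [Expr [Term [Factor a]]]]]

a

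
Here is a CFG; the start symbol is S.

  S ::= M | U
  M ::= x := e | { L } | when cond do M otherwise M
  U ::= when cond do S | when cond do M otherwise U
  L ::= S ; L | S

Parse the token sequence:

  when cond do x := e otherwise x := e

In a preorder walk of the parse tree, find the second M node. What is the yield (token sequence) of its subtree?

[S [M when cond do [M x := e] otherwise [M x := e]]]

x := e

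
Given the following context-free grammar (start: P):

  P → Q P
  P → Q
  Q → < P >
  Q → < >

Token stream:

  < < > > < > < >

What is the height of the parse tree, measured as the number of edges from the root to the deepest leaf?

4

[P [Q < [P [Q < >]] >] [P [Q < >] [P [Q < >]]]]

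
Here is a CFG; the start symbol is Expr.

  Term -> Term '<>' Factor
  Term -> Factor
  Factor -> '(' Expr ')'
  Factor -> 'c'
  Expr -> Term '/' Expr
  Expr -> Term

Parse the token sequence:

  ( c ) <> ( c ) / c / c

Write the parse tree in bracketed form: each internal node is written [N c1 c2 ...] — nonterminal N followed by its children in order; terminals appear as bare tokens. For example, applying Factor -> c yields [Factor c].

Expr
Term / Expr
Term <> Factor / Expr
Factor <> Factor / Expr
( Expr ) <> Factor / Expr
( Term ) <> Factor / Expr
( Factor ) <> Factor / Expr
( c ) <> Factor / Expr
( c ) <> ( Expr ) / Expr
( c ) <> ( Term ) / Expr
( c ) <> ( Factor ) / Expr
( c ) <> ( c ) / Expr
( c ) <> ( c ) / Term / Expr
( c ) <> ( c ) / Factor / Expr
( c ) <> ( c ) / c / Expr
( c ) <> ( c ) / c / Term
( c ) <> ( c ) / c / Factor
( c ) <> ( c ) / c / c

[Expr [Term [Term [Factor ( [Expr [Term [Factor c]]] )]] <> [Factor ( [Expr [Term [Factor c]]] )]] / [Expr [Term [Factor c]] / [Expr [Term [Factor c]]]]]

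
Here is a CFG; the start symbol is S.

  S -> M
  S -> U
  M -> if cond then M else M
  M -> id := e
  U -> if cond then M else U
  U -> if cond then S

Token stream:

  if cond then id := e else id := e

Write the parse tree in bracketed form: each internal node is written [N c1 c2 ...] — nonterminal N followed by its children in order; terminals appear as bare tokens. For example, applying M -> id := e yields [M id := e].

[S [M if cond then [M id := e] else [M id := e]]]

S
M
if cond then M else M
if cond then id := e else M
if cond then id := e else id := e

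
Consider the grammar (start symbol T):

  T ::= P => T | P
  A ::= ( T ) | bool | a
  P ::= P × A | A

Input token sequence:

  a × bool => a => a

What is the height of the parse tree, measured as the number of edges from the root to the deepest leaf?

[T [P [P [A a]] × [A bool]] => [T [P [A a]] => [T [P [A a]]]]]

5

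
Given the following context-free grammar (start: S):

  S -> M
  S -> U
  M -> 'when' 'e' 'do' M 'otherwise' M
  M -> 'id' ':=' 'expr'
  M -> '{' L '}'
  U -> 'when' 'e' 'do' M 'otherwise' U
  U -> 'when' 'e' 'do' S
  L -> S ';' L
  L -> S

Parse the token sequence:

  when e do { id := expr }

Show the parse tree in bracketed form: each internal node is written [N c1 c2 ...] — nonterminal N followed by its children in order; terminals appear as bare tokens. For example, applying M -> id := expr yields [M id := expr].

[S [U when e do [S [M { [L [S [M id := expr]]] }]]]]

S
U
when e do S
when e do M
when e do { L }
when e do { S }
when e do { M }
when e do { id := expr }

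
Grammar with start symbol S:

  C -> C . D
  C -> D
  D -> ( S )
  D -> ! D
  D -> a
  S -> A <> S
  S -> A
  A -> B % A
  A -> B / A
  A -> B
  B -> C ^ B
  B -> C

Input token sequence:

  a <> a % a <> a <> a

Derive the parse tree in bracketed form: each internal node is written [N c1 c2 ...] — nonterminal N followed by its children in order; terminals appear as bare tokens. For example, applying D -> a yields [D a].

[S [A [B [C [D a]]]] <> [S [A [B [C [D a]]] % [A [B [C [D a]]]]] <> [S [A [B [C [D a]]]] <> [S [A [B [C [D a]]]]]]]]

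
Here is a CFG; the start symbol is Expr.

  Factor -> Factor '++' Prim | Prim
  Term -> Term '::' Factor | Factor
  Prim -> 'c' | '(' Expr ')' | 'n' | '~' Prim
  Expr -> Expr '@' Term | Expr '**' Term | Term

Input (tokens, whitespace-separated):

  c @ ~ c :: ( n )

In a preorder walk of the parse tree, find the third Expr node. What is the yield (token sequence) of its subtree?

[Expr [Expr [Term [Factor [Prim c]]]] @ [Term [Term [Factor [Prim ~ [Prim c]]]] :: [Factor [Prim ( [Expr [Term [Factor [Prim n]]]] )]]]]

n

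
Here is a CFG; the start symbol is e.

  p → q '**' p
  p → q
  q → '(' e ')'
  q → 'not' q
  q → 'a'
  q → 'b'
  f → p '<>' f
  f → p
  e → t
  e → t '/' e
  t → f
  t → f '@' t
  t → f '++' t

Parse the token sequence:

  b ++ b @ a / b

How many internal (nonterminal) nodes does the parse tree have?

18

[e [t [f [p [q b]]] ++ [t [f [p [q b]]] @ [t [f [p [q a]]]]]] / [e [t [f [p [q b]]]]]]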